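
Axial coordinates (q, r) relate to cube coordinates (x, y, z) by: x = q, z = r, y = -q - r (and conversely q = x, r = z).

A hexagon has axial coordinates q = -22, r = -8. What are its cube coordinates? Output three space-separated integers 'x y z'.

x = q = -22
z = r = -8
y = -x - z = -(-22) - (-8) = 30

Answer: -22 30 -8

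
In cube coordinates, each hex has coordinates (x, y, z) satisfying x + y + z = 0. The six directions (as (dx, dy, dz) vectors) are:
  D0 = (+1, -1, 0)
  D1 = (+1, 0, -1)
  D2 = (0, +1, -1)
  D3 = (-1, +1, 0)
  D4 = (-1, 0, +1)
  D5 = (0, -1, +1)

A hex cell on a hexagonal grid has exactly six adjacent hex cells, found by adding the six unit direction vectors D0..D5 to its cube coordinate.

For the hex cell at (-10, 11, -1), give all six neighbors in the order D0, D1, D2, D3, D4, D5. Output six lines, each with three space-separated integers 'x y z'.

Center: (-10, 11, -1). Add each direction:
  D0: (-10, 11, -1) + (1, -1, 0) = (-9, 10, -1)
  D1: (-10, 11, -1) + (1, 0, -1) = (-9, 11, -2)
  D2: (-10, 11, -1) + (0, 1, -1) = (-10, 12, -2)
  D3: (-10, 11, -1) + (-1, 1, 0) = (-11, 12, -1)
  D4: (-10, 11, -1) + (-1, 0, 1) = (-11, 11, 0)
  D5: (-10, 11, -1) + (0, -1, 1) = (-10, 10, 0)

Answer: -9 10 -1
-9 11 -2
-10 12 -2
-11 12 -1
-11 11 0
-10 10 0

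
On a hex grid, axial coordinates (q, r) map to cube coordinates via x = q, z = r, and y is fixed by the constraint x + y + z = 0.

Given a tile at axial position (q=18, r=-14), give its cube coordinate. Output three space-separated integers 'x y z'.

x = q = 18
z = r = -14
y = -x - z = -(18) - (-14) = -4

Answer: 18 -4 -14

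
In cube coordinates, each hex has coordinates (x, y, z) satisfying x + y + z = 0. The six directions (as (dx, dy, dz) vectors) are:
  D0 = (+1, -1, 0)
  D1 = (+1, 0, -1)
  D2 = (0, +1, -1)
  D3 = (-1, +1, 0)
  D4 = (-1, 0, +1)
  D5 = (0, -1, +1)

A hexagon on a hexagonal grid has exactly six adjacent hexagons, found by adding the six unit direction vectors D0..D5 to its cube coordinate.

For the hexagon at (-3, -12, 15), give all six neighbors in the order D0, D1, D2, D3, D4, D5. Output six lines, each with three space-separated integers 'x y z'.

Answer: -2 -13 15
-2 -12 14
-3 -11 14
-4 -11 15
-4 -12 16
-3 -13 16

Derivation:
Center: (-3, -12, 15). Add each direction:
  D0: (-3, -12, 15) + (1, -1, 0) = (-2, -13, 15)
  D1: (-3, -12, 15) + (1, 0, -1) = (-2, -12, 14)
  D2: (-3, -12, 15) + (0, 1, -1) = (-3, -11, 14)
  D3: (-3, -12, 15) + (-1, 1, 0) = (-4, -11, 15)
  D4: (-3, -12, 15) + (-1, 0, 1) = (-4, -12, 16)
  D5: (-3, -12, 15) + (0, -1, 1) = (-3, -13, 16)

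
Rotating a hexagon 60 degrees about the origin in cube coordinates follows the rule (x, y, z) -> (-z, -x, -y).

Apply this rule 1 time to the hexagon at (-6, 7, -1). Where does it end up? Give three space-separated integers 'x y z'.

Start: (-6, 7, -1)
Step 1: (-6, 7, -1) -> (-(-1), -(-6), -(7)) = (1, 6, -7)

Answer: 1 6 -7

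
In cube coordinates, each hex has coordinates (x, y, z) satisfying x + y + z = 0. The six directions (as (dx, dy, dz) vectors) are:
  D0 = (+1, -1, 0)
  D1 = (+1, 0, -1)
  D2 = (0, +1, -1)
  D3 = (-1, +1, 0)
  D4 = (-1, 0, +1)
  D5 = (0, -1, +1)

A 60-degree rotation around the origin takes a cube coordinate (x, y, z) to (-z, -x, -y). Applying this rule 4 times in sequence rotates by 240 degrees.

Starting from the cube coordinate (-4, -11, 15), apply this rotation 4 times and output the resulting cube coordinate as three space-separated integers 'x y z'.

Start: (-4, -11, 15)
Step 1: (-4, -11, 15) -> (-(15), -(-4), -(-11)) = (-15, 4, 11)
Step 2: (-15, 4, 11) -> (-(11), -(-15), -(4)) = (-11, 15, -4)
Step 3: (-11, 15, -4) -> (-(-4), -(-11), -(15)) = (4, 11, -15)
Step 4: (4, 11, -15) -> (-(-15), -(4), -(11)) = (15, -4, -11)

Answer: 15 -4 -11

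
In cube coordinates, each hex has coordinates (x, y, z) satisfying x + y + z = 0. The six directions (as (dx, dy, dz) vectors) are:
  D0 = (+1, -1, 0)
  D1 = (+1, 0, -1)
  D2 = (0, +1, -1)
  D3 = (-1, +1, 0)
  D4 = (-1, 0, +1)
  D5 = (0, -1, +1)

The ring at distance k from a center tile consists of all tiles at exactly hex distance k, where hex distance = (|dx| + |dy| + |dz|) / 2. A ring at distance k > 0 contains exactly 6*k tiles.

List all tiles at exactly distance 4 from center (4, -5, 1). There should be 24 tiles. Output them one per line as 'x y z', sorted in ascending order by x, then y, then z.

Answer: 0 -5 5
0 -4 4
0 -3 3
0 -2 2
0 -1 1
1 -6 5
1 -1 0
2 -7 5
2 -1 -1
3 -8 5
3 -1 -2
4 -9 5
4 -1 -3
5 -9 4
5 -2 -3
6 -9 3
6 -3 -3
7 -9 2
7 -4 -3
8 -9 1
8 -8 0
8 -7 -1
8 -6 -2
8 -5 -3

Derivation:
Walk ring at distance 4 from (4, -5, 1):
Start at center + D4*4 = (0, -5, 5)
  hex 0: (0, -5, 5)
  hex 1: (1, -6, 5)
  hex 2: (2, -7, 5)
  hex 3: (3, -8, 5)
  hex 4: (4, -9, 5)
  hex 5: (5, -9, 4)
  hex 6: (6, -9, 3)
  hex 7: (7, -9, 2)
  hex 8: (8, -9, 1)
  hex 9: (8, -8, 0)
  hex 10: (8, -7, -1)
  hex 11: (8, -6, -2)
  hex 12: (8, -5, -3)
  hex 13: (7, -4, -3)
  hex 14: (6, -3, -3)
  hex 15: (5, -2, -3)
  hex 16: (4, -1, -3)
  hex 17: (3, -1, -2)
  hex 18: (2, -1, -1)
  hex 19: (1, -1, 0)
  hex 20: (0, -1, 1)
  hex 21: (0, -2, 2)
  hex 22: (0, -3, 3)
  hex 23: (0, -4, 4)
Sorted: 24 hexes.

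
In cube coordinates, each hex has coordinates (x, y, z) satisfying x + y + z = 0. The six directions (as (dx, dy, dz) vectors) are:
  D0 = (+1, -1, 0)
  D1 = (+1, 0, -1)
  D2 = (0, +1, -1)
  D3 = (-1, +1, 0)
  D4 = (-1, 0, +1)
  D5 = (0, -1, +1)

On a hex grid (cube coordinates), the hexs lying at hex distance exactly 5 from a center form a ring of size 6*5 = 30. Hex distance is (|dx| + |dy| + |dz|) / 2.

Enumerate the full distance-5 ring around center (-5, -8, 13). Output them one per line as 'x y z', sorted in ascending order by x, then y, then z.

Answer: -10 -8 18
-10 -7 17
-10 -6 16
-10 -5 15
-10 -4 14
-10 -3 13
-9 -9 18
-9 -3 12
-8 -10 18
-8 -3 11
-7 -11 18
-7 -3 10
-6 -12 18
-6 -3 9
-5 -13 18
-5 -3 8
-4 -13 17
-4 -4 8
-3 -13 16
-3 -5 8
-2 -13 15
-2 -6 8
-1 -13 14
-1 -7 8
0 -13 13
0 -12 12
0 -11 11
0 -10 10
0 -9 9
0 -8 8

Derivation:
Walk ring at distance 5 from (-5, -8, 13):
Start at center + D4*5 = (-10, -8, 18)
  hex 0: (-10, -8, 18)
  hex 1: (-9, -9, 18)
  hex 2: (-8, -10, 18)
  hex 3: (-7, -11, 18)
  hex 4: (-6, -12, 18)
  hex 5: (-5, -13, 18)
  hex 6: (-4, -13, 17)
  hex 7: (-3, -13, 16)
  hex 8: (-2, -13, 15)
  hex 9: (-1, -13, 14)
  hex 10: (0, -13, 13)
  hex 11: (0, -12, 12)
  hex 12: (0, -11, 11)
  hex 13: (0, -10, 10)
  hex 14: (0, -9, 9)
  hex 15: (0, -8, 8)
  hex 16: (-1, -7, 8)
  hex 17: (-2, -6, 8)
  hex 18: (-3, -5, 8)
  hex 19: (-4, -4, 8)
  hex 20: (-5, -3, 8)
  hex 21: (-6, -3, 9)
  hex 22: (-7, -3, 10)
  hex 23: (-8, -3, 11)
  hex 24: (-9, -3, 12)
  hex 25: (-10, -3, 13)
  hex 26: (-10, -4, 14)
  hex 27: (-10, -5, 15)
  hex 28: (-10, -6, 16)
  hex 29: (-10, -7, 17)
Sorted: 30 hexes.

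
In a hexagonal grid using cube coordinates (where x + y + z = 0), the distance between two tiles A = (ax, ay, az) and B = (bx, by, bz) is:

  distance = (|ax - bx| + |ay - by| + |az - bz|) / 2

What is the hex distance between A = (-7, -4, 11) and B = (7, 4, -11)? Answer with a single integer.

|ax - bx| = |-7 - 7| = 14
|ay - by| = |-4 - 4| = 8
|az - bz| = |11 - (-11)| = 22
distance = (14 + 8 + 22) / 2 = 44 / 2 = 22

Answer: 22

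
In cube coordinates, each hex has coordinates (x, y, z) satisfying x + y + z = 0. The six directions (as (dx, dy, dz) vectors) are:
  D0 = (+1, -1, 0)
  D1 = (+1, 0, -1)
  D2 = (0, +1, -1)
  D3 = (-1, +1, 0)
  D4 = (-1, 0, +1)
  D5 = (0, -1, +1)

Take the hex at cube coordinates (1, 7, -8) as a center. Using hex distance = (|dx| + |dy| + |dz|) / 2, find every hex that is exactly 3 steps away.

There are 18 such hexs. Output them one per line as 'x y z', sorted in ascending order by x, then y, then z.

Answer: -2 7 -5
-2 8 -6
-2 9 -7
-2 10 -8
-1 6 -5
-1 10 -9
0 5 -5
0 10 -10
1 4 -5
1 10 -11
2 4 -6
2 9 -11
3 4 -7
3 8 -11
4 4 -8
4 5 -9
4 6 -10
4 7 -11

Derivation:
Walk ring at distance 3 from (1, 7, -8):
Start at center + D4*3 = (-2, 7, -5)
  hex 0: (-2, 7, -5)
  hex 1: (-1, 6, -5)
  hex 2: (0, 5, -5)
  hex 3: (1, 4, -5)
  hex 4: (2, 4, -6)
  hex 5: (3, 4, -7)
  hex 6: (4, 4, -8)
  hex 7: (4, 5, -9)
  hex 8: (4, 6, -10)
  hex 9: (4, 7, -11)
  hex 10: (3, 8, -11)
  hex 11: (2, 9, -11)
  hex 12: (1, 10, -11)
  hex 13: (0, 10, -10)
  hex 14: (-1, 10, -9)
  hex 15: (-2, 10, -8)
  hex 16: (-2, 9, -7)
  hex 17: (-2, 8, -6)
Sorted: 18 hexes.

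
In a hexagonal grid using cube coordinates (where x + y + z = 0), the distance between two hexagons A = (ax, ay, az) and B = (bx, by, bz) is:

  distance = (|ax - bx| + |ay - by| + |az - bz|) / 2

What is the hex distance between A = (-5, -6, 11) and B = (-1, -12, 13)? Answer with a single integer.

Answer: 6

Derivation:
|ax - bx| = |-5 - (-1)| = 4
|ay - by| = |-6 - (-12)| = 6
|az - bz| = |11 - 13| = 2
distance = (4 + 6 + 2) / 2 = 12 / 2 = 6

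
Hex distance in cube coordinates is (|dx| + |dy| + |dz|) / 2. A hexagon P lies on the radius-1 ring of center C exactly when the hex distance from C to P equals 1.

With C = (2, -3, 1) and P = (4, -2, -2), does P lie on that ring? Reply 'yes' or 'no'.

|px - cx| = |4 - 2| = 2
|py - cy| = |-2 - (-3)| = 1
|pz - cz| = |-2 - 1| = 3
distance = (2+1+3)/2 = 6/2 = 3
radius = 1; distance != radius -> no

Answer: no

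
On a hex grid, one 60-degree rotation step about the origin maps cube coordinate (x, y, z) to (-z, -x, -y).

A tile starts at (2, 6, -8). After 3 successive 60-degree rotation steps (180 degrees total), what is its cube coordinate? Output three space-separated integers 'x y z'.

Start: (2, 6, -8)
Step 1: (2, 6, -8) -> (-(-8), -(2), -(6)) = (8, -2, -6)
Step 2: (8, -2, -6) -> (-(-6), -(8), -(-2)) = (6, -8, 2)
Step 3: (6, -8, 2) -> (-(2), -(6), -(-8)) = (-2, -6, 8)

Answer: -2 -6 8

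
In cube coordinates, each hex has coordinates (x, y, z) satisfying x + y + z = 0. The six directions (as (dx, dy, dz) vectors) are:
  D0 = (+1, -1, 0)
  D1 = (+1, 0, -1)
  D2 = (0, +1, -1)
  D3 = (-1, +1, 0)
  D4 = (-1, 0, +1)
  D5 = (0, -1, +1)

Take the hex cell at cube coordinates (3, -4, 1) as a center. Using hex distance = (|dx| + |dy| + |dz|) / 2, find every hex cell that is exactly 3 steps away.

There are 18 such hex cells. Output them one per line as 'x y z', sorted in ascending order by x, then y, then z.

Walk ring at distance 3 from (3, -4, 1):
Start at center + D4*3 = (0, -4, 4)
  hex 0: (0, -4, 4)
  hex 1: (1, -5, 4)
  hex 2: (2, -6, 4)
  hex 3: (3, -7, 4)
  hex 4: (4, -7, 3)
  hex 5: (5, -7, 2)
  hex 6: (6, -7, 1)
  hex 7: (6, -6, 0)
  hex 8: (6, -5, -1)
  hex 9: (6, -4, -2)
  hex 10: (5, -3, -2)
  hex 11: (4, -2, -2)
  hex 12: (3, -1, -2)
  hex 13: (2, -1, -1)
  hex 14: (1, -1, 0)
  hex 15: (0, -1, 1)
  hex 16: (0, -2, 2)
  hex 17: (0, -3, 3)
Sorted: 18 hexes.

Answer: 0 -4 4
0 -3 3
0 -2 2
0 -1 1
1 -5 4
1 -1 0
2 -6 4
2 -1 -1
3 -7 4
3 -1 -2
4 -7 3
4 -2 -2
5 -7 2
5 -3 -2
6 -7 1
6 -6 0
6 -5 -1
6 -4 -2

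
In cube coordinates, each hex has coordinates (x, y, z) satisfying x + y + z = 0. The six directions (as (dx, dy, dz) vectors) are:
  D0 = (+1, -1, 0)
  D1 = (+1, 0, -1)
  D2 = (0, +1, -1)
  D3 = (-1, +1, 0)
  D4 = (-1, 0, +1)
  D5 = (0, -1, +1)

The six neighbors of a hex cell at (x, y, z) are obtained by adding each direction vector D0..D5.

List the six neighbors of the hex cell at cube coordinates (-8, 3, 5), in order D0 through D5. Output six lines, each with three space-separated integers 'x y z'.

Answer: -7 2 5
-7 3 4
-8 4 4
-9 4 5
-9 3 6
-8 2 6

Derivation:
Center: (-8, 3, 5). Add each direction:
  D0: (-8, 3, 5) + (1, -1, 0) = (-7, 2, 5)
  D1: (-8, 3, 5) + (1, 0, -1) = (-7, 3, 4)
  D2: (-8, 3, 5) + (0, 1, -1) = (-8, 4, 4)
  D3: (-8, 3, 5) + (-1, 1, 0) = (-9, 4, 5)
  D4: (-8, 3, 5) + (-1, 0, 1) = (-9, 3, 6)
  D5: (-8, 3, 5) + (0, -1, 1) = (-8, 2, 6)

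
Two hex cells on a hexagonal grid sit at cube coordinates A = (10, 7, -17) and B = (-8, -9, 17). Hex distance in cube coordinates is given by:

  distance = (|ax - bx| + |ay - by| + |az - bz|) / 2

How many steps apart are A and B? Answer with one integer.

Answer: 34

Derivation:
|ax - bx| = |10 - (-8)| = 18
|ay - by| = |7 - (-9)| = 16
|az - bz| = |-17 - 17| = 34
distance = (18 + 16 + 34) / 2 = 68 / 2 = 34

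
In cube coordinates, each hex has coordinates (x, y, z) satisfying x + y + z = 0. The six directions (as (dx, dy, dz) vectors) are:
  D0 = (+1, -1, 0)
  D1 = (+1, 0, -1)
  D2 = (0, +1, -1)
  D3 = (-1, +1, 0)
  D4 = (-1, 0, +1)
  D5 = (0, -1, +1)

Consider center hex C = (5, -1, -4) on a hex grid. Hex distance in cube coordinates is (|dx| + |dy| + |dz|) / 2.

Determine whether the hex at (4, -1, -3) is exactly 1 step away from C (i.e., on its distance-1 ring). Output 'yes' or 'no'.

Answer: yes

Derivation:
|px - cx| = |4 - 5| = 1
|py - cy| = |-1 - (-1)| = 0
|pz - cz| = |-3 - (-4)| = 1
distance = (1+0+1)/2 = 2/2 = 1
radius = 1; distance == radius -> yes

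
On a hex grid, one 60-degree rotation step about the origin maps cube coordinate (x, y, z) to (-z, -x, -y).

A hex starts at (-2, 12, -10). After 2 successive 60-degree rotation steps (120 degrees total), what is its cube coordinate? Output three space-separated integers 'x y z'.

Start: (-2, 12, -10)
Step 1: (-2, 12, -10) -> (-(-10), -(-2), -(12)) = (10, 2, -12)
Step 2: (10, 2, -12) -> (-(-12), -(10), -(2)) = (12, -10, -2)

Answer: 12 -10 -2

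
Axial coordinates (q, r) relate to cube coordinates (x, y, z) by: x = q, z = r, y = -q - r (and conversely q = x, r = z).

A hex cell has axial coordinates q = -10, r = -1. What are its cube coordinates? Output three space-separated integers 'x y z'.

x = q = -10
z = r = -1
y = -x - z = -(-10) - (-1) = 11

Answer: -10 11 -1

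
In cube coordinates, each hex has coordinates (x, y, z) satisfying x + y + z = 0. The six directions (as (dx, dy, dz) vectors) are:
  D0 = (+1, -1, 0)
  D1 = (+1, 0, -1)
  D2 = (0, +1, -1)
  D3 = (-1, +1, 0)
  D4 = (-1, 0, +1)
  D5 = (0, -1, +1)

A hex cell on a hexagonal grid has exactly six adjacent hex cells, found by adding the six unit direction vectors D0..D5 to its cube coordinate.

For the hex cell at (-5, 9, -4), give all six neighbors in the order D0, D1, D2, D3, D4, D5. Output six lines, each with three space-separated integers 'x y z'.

Center: (-5, 9, -4). Add each direction:
  D0: (-5, 9, -4) + (1, -1, 0) = (-4, 8, -4)
  D1: (-5, 9, -4) + (1, 0, -1) = (-4, 9, -5)
  D2: (-5, 9, -4) + (0, 1, -1) = (-5, 10, -5)
  D3: (-5, 9, -4) + (-1, 1, 0) = (-6, 10, -4)
  D4: (-5, 9, -4) + (-1, 0, 1) = (-6, 9, -3)
  D5: (-5, 9, -4) + (0, -1, 1) = (-5, 8, -3)

Answer: -4 8 -4
-4 9 -5
-5 10 -5
-6 10 -4
-6 9 -3
-5 8 -3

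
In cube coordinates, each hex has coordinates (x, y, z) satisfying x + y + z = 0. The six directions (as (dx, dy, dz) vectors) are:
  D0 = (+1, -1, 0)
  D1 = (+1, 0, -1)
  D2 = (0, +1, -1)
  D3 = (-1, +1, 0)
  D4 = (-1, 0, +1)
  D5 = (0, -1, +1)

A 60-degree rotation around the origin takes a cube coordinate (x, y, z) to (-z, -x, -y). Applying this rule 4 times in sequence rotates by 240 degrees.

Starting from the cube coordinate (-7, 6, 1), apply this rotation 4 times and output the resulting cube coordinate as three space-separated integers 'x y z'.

Answer: 1 -7 6

Derivation:
Start: (-7, 6, 1)
Step 1: (-7, 6, 1) -> (-(1), -(-7), -(6)) = (-1, 7, -6)
Step 2: (-1, 7, -6) -> (-(-6), -(-1), -(7)) = (6, 1, -7)
Step 3: (6, 1, -7) -> (-(-7), -(6), -(1)) = (7, -6, -1)
Step 4: (7, -6, -1) -> (-(-1), -(7), -(-6)) = (1, -7, 6)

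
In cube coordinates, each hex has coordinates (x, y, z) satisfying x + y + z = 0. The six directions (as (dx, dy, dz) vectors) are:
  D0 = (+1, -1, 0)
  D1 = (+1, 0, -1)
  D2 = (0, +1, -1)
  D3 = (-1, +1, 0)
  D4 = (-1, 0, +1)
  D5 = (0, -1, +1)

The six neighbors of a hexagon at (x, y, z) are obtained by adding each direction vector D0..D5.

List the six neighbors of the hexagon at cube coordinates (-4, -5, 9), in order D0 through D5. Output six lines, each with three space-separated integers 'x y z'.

Center: (-4, -5, 9). Add each direction:
  D0: (-4, -5, 9) + (1, -1, 0) = (-3, -6, 9)
  D1: (-4, -5, 9) + (1, 0, -1) = (-3, -5, 8)
  D2: (-4, -5, 9) + (0, 1, -1) = (-4, -4, 8)
  D3: (-4, -5, 9) + (-1, 1, 0) = (-5, -4, 9)
  D4: (-4, -5, 9) + (-1, 0, 1) = (-5, -5, 10)
  D5: (-4, -5, 9) + (0, -1, 1) = (-4, -6, 10)

Answer: -3 -6 9
-3 -5 8
-4 -4 8
-5 -4 9
-5 -5 10
-4 -6 10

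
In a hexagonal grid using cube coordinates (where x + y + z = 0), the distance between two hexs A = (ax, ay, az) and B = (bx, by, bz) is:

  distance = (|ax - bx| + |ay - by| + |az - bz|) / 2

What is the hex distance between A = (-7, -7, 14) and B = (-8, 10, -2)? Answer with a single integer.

|ax - bx| = |-7 - (-8)| = 1
|ay - by| = |-7 - 10| = 17
|az - bz| = |14 - (-2)| = 16
distance = (1 + 17 + 16) / 2 = 34 / 2 = 17

Answer: 17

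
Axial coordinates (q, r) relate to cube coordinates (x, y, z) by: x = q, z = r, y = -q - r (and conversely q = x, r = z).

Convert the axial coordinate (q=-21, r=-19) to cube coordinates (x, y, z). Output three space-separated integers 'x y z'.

x = q = -21
z = r = -19
y = -x - z = -(-21) - (-19) = 40

Answer: -21 40 -19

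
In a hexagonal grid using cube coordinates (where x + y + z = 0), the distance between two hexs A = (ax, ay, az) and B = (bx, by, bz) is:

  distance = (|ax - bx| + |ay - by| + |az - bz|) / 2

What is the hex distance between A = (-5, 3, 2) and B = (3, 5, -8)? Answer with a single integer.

Answer: 10

Derivation:
|ax - bx| = |-5 - 3| = 8
|ay - by| = |3 - 5| = 2
|az - bz| = |2 - (-8)| = 10
distance = (8 + 2 + 10) / 2 = 20 / 2 = 10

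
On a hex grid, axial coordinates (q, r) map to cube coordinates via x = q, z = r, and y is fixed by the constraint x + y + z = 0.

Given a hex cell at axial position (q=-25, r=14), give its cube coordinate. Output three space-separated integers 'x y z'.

x = q = -25
z = r = 14
y = -x - z = -(-25) - (14) = 11

Answer: -25 11 14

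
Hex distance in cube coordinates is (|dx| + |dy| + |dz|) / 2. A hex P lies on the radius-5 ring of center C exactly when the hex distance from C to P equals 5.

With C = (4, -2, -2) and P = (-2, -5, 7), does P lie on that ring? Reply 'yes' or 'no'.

|px - cx| = |-2 - 4| = 6
|py - cy| = |-5 - (-2)| = 3
|pz - cz| = |7 - (-2)| = 9
distance = (6+3+9)/2 = 18/2 = 9
radius = 5; distance != radius -> no

Answer: no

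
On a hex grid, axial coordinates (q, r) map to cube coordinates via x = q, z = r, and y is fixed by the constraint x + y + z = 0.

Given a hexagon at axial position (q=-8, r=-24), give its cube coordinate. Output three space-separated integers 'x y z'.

Answer: -8 32 -24

Derivation:
x = q = -8
z = r = -24
y = -x - z = -(-8) - (-24) = 32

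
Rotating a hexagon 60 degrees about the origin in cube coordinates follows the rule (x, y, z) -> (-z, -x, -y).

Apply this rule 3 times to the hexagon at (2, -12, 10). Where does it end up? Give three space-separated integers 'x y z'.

Answer: -2 12 -10

Derivation:
Start: (2, -12, 10)
Step 1: (2, -12, 10) -> (-(10), -(2), -(-12)) = (-10, -2, 12)
Step 2: (-10, -2, 12) -> (-(12), -(-10), -(-2)) = (-12, 10, 2)
Step 3: (-12, 10, 2) -> (-(2), -(-12), -(10)) = (-2, 12, -10)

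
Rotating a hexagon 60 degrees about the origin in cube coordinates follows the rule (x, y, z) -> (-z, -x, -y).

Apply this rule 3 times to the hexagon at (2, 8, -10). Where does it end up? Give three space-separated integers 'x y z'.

Answer: -2 -8 10

Derivation:
Start: (2, 8, -10)
Step 1: (2, 8, -10) -> (-(-10), -(2), -(8)) = (10, -2, -8)
Step 2: (10, -2, -8) -> (-(-8), -(10), -(-2)) = (8, -10, 2)
Step 3: (8, -10, 2) -> (-(2), -(8), -(-10)) = (-2, -8, 10)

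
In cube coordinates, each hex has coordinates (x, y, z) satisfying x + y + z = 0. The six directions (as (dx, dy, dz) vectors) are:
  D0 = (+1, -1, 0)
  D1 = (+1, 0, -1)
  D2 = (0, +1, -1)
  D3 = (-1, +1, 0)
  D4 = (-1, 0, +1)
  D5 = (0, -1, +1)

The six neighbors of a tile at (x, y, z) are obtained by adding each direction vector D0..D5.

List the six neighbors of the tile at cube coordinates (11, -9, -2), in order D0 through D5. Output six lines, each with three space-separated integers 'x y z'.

Answer: 12 -10 -2
12 -9 -3
11 -8 -3
10 -8 -2
10 -9 -1
11 -10 -1

Derivation:
Center: (11, -9, -2). Add each direction:
  D0: (11, -9, -2) + (1, -1, 0) = (12, -10, -2)
  D1: (11, -9, -2) + (1, 0, -1) = (12, -9, -3)
  D2: (11, -9, -2) + (0, 1, -1) = (11, -8, -3)
  D3: (11, -9, -2) + (-1, 1, 0) = (10, -8, -2)
  D4: (11, -9, -2) + (-1, 0, 1) = (10, -9, -1)
  D5: (11, -9, -2) + (0, -1, 1) = (11, -10, -1)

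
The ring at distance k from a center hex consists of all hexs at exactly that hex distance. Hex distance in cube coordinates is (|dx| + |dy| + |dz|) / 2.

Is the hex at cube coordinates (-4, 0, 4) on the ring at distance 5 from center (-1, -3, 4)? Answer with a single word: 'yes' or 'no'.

|px - cx| = |-4 - (-1)| = 3
|py - cy| = |0 - (-3)| = 3
|pz - cz| = |4 - 4| = 0
distance = (3+3+0)/2 = 6/2 = 3
radius = 5; distance != radius -> no

Answer: no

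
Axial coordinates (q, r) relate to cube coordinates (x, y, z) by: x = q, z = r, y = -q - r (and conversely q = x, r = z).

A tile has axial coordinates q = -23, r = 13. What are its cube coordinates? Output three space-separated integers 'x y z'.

Answer: -23 10 13

Derivation:
x = q = -23
z = r = 13
y = -x - z = -(-23) - (13) = 10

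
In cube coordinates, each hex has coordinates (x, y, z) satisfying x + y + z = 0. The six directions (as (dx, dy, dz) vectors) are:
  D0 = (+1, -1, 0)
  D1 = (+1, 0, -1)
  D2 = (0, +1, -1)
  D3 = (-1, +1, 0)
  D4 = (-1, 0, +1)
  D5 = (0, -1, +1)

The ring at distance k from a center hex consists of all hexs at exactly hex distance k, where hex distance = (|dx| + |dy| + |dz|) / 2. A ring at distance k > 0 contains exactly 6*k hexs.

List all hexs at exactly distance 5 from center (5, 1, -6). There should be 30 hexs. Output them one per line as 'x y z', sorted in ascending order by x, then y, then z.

Answer: 0 1 -1
0 2 -2
0 3 -3
0 4 -4
0 5 -5
0 6 -6
1 0 -1
1 6 -7
2 -1 -1
2 6 -8
3 -2 -1
3 6 -9
4 -3 -1
4 6 -10
5 -4 -1
5 6 -11
6 -4 -2
6 5 -11
7 -4 -3
7 4 -11
8 -4 -4
8 3 -11
9 -4 -5
9 2 -11
10 -4 -6
10 -3 -7
10 -2 -8
10 -1 -9
10 0 -10
10 1 -11

Derivation:
Walk ring at distance 5 from (5, 1, -6):
Start at center + D4*5 = (0, 1, -1)
  hex 0: (0, 1, -1)
  hex 1: (1, 0, -1)
  hex 2: (2, -1, -1)
  hex 3: (3, -2, -1)
  hex 4: (4, -3, -1)
  hex 5: (5, -4, -1)
  hex 6: (6, -4, -2)
  hex 7: (7, -4, -3)
  hex 8: (8, -4, -4)
  hex 9: (9, -4, -5)
  hex 10: (10, -4, -6)
  hex 11: (10, -3, -7)
  hex 12: (10, -2, -8)
  hex 13: (10, -1, -9)
  hex 14: (10, 0, -10)
  hex 15: (10, 1, -11)
  hex 16: (9, 2, -11)
  hex 17: (8, 3, -11)
  hex 18: (7, 4, -11)
  hex 19: (6, 5, -11)
  hex 20: (5, 6, -11)
  hex 21: (4, 6, -10)
  hex 22: (3, 6, -9)
  hex 23: (2, 6, -8)
  hex 24: (1, 6, -7)
  hex 25: (0, 6, -6)
  hex 26: (0, 5, -5)
  hex 27: (0, 4, -4)
  hex 28: (0, 3, -3)
  hex 29: (0, 2, -2)
Sorted: 30 hexes.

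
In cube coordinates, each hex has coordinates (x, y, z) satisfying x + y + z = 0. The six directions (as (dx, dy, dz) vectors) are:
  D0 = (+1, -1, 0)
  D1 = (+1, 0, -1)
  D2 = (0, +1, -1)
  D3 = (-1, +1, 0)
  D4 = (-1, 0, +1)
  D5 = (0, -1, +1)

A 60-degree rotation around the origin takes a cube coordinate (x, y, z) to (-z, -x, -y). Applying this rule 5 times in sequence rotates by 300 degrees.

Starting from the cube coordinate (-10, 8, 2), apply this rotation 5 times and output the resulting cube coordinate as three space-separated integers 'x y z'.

Start: (-10, 8, 2)
Step 1: (-10, 8, 2) -> (-(2), -(-10), -(8)) = (-2, 10, -8)
Step 2: (-2, 10, -8) -> (-(-8), -(-2), -(10)) = (8, 2, -10)
Step 3: (8, 2, -10) -> (-(-10), -(8), -(2)) = (10, -8, -2)
Step 4: (10, -8, -2) -> (-(-2), -(10), -(-8)) = (2, -10, 8)
Step 5: (2, -10, 8) -> (-(8), -(2), -(-10)) = (-8, -2, 10)

Answer: -8 -2 10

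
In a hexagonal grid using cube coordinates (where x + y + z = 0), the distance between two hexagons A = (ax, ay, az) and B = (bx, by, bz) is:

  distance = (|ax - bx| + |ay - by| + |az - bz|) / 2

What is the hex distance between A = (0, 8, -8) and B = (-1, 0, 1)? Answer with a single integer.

Answer: 9

Derivation:
|ax - bx| = |0 - (-1)| = 1
|ay - by| = |8 - 0| = 8
|az - bz| = |-8 - 1| = 9
distance = (1 + 8 + 9) / 2 = 18 / 2 = 9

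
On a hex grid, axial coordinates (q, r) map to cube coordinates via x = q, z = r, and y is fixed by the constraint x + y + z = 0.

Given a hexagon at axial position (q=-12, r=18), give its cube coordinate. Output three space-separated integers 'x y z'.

x = q = -12
z = r = 18
y = -x - z = -(-12) - (18) = -6

Answer: -12 -6 18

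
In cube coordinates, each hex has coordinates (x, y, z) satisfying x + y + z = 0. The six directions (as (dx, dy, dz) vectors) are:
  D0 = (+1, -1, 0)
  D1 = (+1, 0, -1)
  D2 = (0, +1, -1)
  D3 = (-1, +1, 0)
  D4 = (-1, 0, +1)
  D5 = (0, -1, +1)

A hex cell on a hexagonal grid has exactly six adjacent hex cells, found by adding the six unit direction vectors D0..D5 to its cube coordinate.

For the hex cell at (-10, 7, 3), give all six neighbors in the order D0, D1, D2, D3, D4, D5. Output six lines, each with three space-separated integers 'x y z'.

Answer: -9 6 3
-9 7 2
-10 8 2
-11 8 3
-11 7 4
-10 6 4

Derivation:
Center: (-10, 7, 3). Add each direction:
  D0: (-10, 7, 3) + (1, -1, 0) = (-9, 6, 3)
  D1: (-10, 7, 3) + (1, 0, -1) = (-9, 7, 2)
  D2: (-10, 7, 3) + (0, 1, -1) = (-10, 8, 2)
  D3: (-10, 7, 3) + (-1, 1, 0) = (-11, 8, 3)
  D4: (-10, 7, 3) + (-1, 0, 1) = (-11, 7, 4)
  D5: (-10, 7, 3) + (0, -1, 1) = (-10, 6, 4)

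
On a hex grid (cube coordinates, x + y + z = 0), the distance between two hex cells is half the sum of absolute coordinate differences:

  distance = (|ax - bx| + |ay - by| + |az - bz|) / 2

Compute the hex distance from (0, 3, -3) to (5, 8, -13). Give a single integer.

Answer: 10

Derivation:
|ax - bx| = |0 - 5| = 5
|ay - by| = |3 - 8| = 5
|az - bz| = |-3 - (-13)| = 10
distance = (5 + 5 + 10) / 2 = 20 / 2 = 10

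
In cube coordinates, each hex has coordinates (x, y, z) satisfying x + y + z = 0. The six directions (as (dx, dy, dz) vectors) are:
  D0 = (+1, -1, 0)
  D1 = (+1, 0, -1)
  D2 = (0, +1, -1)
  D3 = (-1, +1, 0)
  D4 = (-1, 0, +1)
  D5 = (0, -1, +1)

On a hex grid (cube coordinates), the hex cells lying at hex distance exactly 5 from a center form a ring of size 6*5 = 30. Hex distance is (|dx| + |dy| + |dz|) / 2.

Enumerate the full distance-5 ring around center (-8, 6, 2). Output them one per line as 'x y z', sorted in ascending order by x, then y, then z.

Walk ring at distance 5 from (-8, 6, 2):
Start at center + D4*5 = (-13, 6, 7)
  hex 0: (-13, 6, 7)
  hex 1: (-12, 5, 7)
  hex 2: (-11, 4, 7)
  hex 3: (-10, 3, 7)
  hex 4: (-9, 2, 7)
  hex 5: (-8, 1, 7)
  hex 6: (-7, 1, 6)
  hex 7: (-6, 1, 5)
  hex 8: (-5, 1, 4)
  hex 9: (-4, 1, 3)
  hex 10: (-3, 1, 2)
  hex 11: (-3, 2, 1)
  hex 12: (-3, 3, 0)
  hex 13: (-3, 4, -1)
  hex 14: (-3, 5, -2)
  hex 15: (-3, 6, -3)
  hex 16: (-4, 7, -3)
  hex 17: (-5, 8, -3)
  hex 18: (-6, 9, -3)
  hex 19: (-7, 10, -3)
  hex 20: (-8, 11, -3)
  hex 21: (-9, 11, -2)
  hex 22: (-10, 11, -1)
  hex 23: (-11, 11, 0)
  hex 24: (-12, 11, 1)
  hex 25: (-13, 11, 2)
  hex 26: (-13, 10, 3)
  hex 27: (-13, 9, 4)
  hex 28: (-13, 8, 5)
  hex 29: (-13, 7, 6)
Sorted: 30 hexes.

Answer: -13 6 7
-13 7 6
-13 8 5
-13 9 4
-13 10 3
-13 11 2
-12 5 7
-12 11 1
-11 4 7
-11 11 0
-10 3 7
-10 11 -1
-9 2 7
-9 11 -2
-8 1 7
-8 11 -3
-7 1 6
-7 10 -3
-6 1 5
-6 9 -3
-5 1 4
-5 8 -3
-4 1 3
-4 7 -3
-3 1 2
-3 2 1
-3 3 0
-3 4 -1
-3 5 -2
-3 6 -3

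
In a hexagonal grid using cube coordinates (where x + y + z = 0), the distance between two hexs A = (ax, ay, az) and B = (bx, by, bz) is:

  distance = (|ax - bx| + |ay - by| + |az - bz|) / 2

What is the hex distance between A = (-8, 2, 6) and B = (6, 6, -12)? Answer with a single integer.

Answer: 18

Derivation:
|ax - bx| = |-8 - 6| = 14
|ay - by| = |2 - 6| = 4
|az - bz| = |6 - (-12)| = 18
distance = (14 + 4 + 18) / 2 = 36 / 2 = 18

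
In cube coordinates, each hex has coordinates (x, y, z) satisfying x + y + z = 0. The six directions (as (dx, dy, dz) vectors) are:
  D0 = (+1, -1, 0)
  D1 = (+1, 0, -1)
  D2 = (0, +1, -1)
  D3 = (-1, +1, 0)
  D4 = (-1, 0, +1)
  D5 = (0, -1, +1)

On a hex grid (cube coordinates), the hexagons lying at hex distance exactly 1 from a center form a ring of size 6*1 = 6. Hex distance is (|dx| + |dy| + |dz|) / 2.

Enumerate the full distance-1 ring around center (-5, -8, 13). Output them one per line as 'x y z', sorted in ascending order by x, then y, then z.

Walk ring at distance 1 from (-5, -8, 13):
Start at center + D4*1 = (-6, -8, 14)
  hex 0: (-6, -8, 14)
  hex 1: (-5, -9, 14)
  hex 2: (-4, -9, 13)
  hex 3: (-4, -8, 12)
  hex 4: (-5, -7, 12)
  hex 5: (-6, -7, 13)
Sorted: 6 hexes.

Answer: -6 -8 14
-6 -7 13
-5 -9 14
-5 -7 12
-4 -9 13
-4 -8 12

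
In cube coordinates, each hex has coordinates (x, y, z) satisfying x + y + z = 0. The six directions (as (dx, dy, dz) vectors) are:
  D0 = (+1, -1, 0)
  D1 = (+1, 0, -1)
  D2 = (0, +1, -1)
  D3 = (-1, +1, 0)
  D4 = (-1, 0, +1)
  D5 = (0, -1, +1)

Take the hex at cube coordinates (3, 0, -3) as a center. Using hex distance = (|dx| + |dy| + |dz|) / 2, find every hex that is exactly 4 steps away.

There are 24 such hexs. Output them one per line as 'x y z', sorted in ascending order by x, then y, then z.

Answer: -1 0 1
-1 1 0
-1 2 -1
-1 3 -2
-1 4 -3
0 -1 1
0 4 -4
1 -2 1
1 4 -5
2 -3 1
2 4 -6
3 -4 1
3 4 -7
4 -4 0
4 3 -7
5 -4 -1
5 2 -7
6 -4 -2
6 1 -7
7 -4 -3
7 -3 -4
7 -2 -5
7 -1 -6
7 0 -7

Derivation:
Walk ring at distance 4 from (3, 0, -3):
Start at center + D4*4 = (-1, 0, 1)
  hex 0: (-1, 0, 1)
  hex 1: (0, -1, 1)
  hex 2: (1, -2, 1)
  hex 3: (2, -3, 1)
  hex 4: (3, -4, 1)
  hex 5: (4, -4, 0)
  hex 6: (5, -4, -1)
  hex 7: (6, -4, -2)
  hex 8: (7, -4, -3)
  hex 9: (7, -3, -4)
  hex 10: (7, -2, -5)
  hex 11: (7, -1, -6)
  hex 12: (7, 0, -7)
  hex 13: (6, 1, -7)
  hex 14: (5, 2, -7)
  hex 15: (4, 3, -7)
  hex 16: (3, 4, -7)
  hex 17: (2, 4, -6)
  hex 18: (1, 4, -5)
  hex 19: (0, 4, -4)
  hex 20: (-1, 4, -3)
  hex 21: (-1, 3, -2)
  hex 22: (-1, 2, -1)
  hex 23: (-1, 1, 0)
Sorted: 24 hexes.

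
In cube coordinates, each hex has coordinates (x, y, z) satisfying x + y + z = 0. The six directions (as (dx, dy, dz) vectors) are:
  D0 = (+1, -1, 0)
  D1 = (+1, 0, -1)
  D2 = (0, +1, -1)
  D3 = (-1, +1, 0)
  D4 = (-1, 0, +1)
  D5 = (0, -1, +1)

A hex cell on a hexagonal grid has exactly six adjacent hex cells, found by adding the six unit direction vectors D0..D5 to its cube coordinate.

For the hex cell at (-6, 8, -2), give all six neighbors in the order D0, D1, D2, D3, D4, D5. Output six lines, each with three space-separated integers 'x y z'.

Center: (-6, 8, -2). Add each direction:
  D0: (-6, 8, -2) + (1, -1, 0) = (-5, 7, -2)
  D1: (-6, 8, -2) + (1, 0, -1) = (-5, 8, -3)
  D2: (-6, 8, -2) + (0, 1, -1) = (-6, 9, -3)
  D3: (-6, 8, -2) + (-1, 1, 0) = (-7, 9, -2)
  D4: (-6, 8, -2) + (-1, 0, 1) = (-7, 8, -1)
  D5: (-6, 8, -2) + (0, -1, 1) = (-6, 7, -1)

Answer: -5 7 -2
-5 8 -3
-6 9 -3
-7 9 -2
-7 8 -1
-6 7 -1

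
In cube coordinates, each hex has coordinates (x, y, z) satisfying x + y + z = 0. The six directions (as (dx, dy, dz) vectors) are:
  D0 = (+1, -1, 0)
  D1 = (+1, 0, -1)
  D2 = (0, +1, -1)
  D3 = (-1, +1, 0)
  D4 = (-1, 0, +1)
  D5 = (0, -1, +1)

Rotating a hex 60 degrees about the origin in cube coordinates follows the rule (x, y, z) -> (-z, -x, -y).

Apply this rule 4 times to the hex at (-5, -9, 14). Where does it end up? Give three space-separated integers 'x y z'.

Answer: 14 -5 -9

Derivation:
Start: (-5, -9, 14)
Step 1: (-5, -9, 14) -> (-(14), -(-5), -(-9)) = (-14, 5, 9)
Step 2: (-14, 5, 9) -> (-(9), -(-14), -(5)) = (-9, 14, -5)
Step 3: (-9, 14, -5) -> (-(-5), -(-9), -(14)) = (5, 9, -14)
Step 4: (5, 9, -14) -> (-(-14), -(5), -(9)) = (14, -5, -9)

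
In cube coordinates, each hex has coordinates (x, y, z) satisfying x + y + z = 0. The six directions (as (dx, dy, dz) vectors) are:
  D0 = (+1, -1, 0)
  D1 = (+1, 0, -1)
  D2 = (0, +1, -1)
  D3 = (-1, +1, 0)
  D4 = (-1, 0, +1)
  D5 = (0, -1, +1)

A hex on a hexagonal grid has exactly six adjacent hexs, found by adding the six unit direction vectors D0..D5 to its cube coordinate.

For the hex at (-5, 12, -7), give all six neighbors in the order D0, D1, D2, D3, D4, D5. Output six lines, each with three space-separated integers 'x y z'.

Answer: -4 11 -7
-4 12 -8
-5 13 -8
-6 13 -7
-6 12 -6
-5 11 -6

Derivation:
Center: (-5, 12, -7). Add each direction:
  D0: (-5, 12, -7) + (1, -1, 0) = (-4, 11, -7)
  D1: (-5, 12, -7) + (1, 0, -1) = (-4, 12, -8)
  D2: (-5, 12, -7) + (0, 1, -1) = (-5, 13, -8)
  D3: (-5, 12, -7) + (-1, 1, 0) = (-6, 13, -7)
  D4: (-5, 12, -7) + (-1, 0, 1) = (-6, 12, -6)
  D5: (-5, 12, -7) + (0, -1, 1) = (-5, 11, -6)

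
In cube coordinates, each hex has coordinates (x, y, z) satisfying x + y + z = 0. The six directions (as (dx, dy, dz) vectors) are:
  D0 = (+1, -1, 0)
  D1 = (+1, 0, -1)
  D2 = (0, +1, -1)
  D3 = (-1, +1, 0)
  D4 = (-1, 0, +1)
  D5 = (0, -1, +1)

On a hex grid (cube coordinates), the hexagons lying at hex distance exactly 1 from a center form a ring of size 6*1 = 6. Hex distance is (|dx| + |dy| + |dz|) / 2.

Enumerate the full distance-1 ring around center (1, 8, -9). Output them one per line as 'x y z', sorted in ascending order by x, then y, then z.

Walk ring at distance 1 from (1, 8, -9):
Start at center + D4*1 = (0, 8, -8)
  hex 0: (0, 8, -8)
  hex 1: (1, 7, -8)
  hex 2: (2, 7, -9)
  hex 3: (2, 8, -10)
  hex 4: (1, 9, -10)
  hex 5: (0, 9, -9)
Sorted: 6 hexes.

Answer: 0 8 -8
0 9 -9
1 7 -8
1 9 -10
2 7 -9
2 8 -10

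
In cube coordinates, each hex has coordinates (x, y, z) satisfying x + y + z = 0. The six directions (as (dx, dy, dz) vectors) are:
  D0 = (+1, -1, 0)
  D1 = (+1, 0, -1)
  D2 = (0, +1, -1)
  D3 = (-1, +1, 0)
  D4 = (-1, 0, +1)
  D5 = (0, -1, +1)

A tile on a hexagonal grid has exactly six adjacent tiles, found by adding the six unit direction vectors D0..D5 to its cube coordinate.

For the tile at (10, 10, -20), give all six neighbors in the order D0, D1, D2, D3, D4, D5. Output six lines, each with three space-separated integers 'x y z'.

Center: (10, 10, -20). Add each direction:
  D0: (10, 10, -20) + (1, -1, 0) = (11, 9, -20)
  D1: (10, 10, -20) + (1, 0, -1) = (11, 10, -21)
  D2: (10, 10, -20) + (0, 1, -1) = (10, 11, -21)
  D3: (10, 10, -20) + (-1, 1, 0) = (9, 11, -20)
  D4: (10, 10, -20) + (-1, 0, 1) = (9, 10, -19)
  D5: (10, 10, -20) + (0, -1, 1) = (10, 9, -19)

Answer: 11 9 -20
11 10 -21
10 11 -21
9 11 -20
9 10 -19
10 9 -19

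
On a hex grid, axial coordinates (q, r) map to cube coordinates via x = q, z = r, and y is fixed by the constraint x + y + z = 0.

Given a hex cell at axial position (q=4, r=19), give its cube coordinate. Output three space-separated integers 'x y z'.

x = q = 4
z = r = 19
y = -x - z = -(4) - (19) = -23

Answer: 4 -23 19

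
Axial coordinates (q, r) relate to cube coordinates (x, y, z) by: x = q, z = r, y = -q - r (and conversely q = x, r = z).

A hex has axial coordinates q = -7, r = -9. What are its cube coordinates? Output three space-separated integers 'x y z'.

Answer: -7 16 -9

Derivation:
x = q = -7
z = r = -9
y = -x - z = -(-7) - (-9) = 16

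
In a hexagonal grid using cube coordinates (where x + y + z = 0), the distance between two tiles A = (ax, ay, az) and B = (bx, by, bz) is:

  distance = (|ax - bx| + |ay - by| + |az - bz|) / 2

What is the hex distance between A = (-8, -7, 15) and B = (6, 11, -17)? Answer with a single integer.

Answer: 32

Derivation:
|ax - bx| = |-8 - 6| = 14
|ay - by| = |-7 - 11| = 18
|az - bz| = |15 - (-17)| = 32
distance = (14 + 18 + 32) / 2 = 64 / 2 = 32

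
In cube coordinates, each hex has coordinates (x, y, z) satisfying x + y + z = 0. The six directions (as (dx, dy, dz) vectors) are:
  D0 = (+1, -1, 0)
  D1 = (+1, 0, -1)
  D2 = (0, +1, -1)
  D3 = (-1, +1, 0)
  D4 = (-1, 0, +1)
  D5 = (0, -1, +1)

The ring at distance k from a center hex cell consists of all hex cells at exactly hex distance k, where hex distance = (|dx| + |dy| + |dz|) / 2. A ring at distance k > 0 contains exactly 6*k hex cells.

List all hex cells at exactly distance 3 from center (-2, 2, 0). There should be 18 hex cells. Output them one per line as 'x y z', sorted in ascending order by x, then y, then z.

Walk ring at distance 3 from (-2, 2, 0):
Start at center + D4*3 = (-5, 2, 3)
  hex 0: (-5, 2, 3)
  hex 1: (-4, 1, 3)
  hex 2: (-3, 0, 3)
  hex 3: (-2, -1, 3)
  hex 4: (-1, -1, 2)
  hex 5: (0, -1, 1)
  hex 6: (1, -1, 0)
  hex 7: (1, 0, -1)
  hex 8: (1, 1, -2)
  hex 9: (1, 2, -3)
  hex 10: (0, 3, -3)
  hex 11: (-1, 4, -3)
  hex 12: (-2, 5, -3)
  hex 13: (-3, 5, -2)
  hex 14: (-4, 5, -1)
  hex 15: (-5, 5, 0)
  hex 16: (-5, 4, 1)
  hex 17: (-5, 3, 2)
Sorted: 18 hexes.

Answer: -5 2 3
-5 3 2
-5 4 1
-5 5 0
-4 1 3
-4 5 -1
-3 0 3
-3 5 -2
-2 -1 3
-2 5 -3
-1 -1 2
-1 4 -3
0 -1 1
0 3 -3
1 -1 0
1 0 -1
1 1 -2
1 2 -3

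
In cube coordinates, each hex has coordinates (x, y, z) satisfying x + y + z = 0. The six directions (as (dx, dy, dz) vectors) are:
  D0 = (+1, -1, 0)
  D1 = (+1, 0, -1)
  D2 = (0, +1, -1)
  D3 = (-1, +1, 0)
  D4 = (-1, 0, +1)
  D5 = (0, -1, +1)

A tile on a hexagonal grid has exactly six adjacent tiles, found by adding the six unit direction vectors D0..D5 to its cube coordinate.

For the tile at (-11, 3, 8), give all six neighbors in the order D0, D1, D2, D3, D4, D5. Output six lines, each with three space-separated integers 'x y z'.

Center: (-11, 3, 8). Add each direction:
  D0: (-11, 3, 8) + (1, -1, 0) = (-10, 2, 8)
  D1: (-11, 3, 8) + (1, 0, -1) = (-10, 3, 7)
  D2: (-11, 3, 8) + (0, 1, -1) = (-11, 4, 7)
  D3: (-11, 3, 8) + (-1, 1, 0) = (-12, 4, 8)
  D4: (-11, 3, 8) + (-1, 0, 1) = (-12, 3, 9)
  D5: (-11, 3, 8) + (0, -1, 1) = (-11, 2, 9)

Answer: -10 2 8
-10 3 7
-11 4 7
-12 4 8
-12 3 9
-11 2 9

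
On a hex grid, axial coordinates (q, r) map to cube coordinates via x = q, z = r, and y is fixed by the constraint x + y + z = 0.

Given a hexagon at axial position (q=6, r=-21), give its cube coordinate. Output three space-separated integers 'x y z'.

Answer: 6 15 -21

Derivation:
x = q = 6
z = r = -21
y = -x - z = -(6) - (-21) = 15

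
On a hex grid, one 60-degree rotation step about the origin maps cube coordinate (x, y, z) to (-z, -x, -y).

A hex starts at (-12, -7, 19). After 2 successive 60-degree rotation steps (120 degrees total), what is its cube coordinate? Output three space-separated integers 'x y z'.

Answer: -7 19 -12

Derivation:
Start: (-12, -7, 19)
Step 1: (-12, -7, 19) -> (-(19), -(-12), -(-7)) = (-19, 12, 7)
Step 2: (-19, 12, 7) -> (-(7), -(-19), -(12)) = (-7, 19, -12)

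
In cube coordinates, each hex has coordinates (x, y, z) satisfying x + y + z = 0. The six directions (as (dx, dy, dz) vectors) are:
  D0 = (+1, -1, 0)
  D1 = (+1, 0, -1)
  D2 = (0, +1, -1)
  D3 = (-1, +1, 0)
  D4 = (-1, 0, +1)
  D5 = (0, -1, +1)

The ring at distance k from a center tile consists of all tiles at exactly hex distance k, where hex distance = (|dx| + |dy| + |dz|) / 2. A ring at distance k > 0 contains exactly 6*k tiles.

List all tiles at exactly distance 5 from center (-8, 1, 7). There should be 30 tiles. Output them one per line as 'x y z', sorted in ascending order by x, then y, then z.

Walk ring at distance 5 from (-8, 1, 7):
Start at center + D4*5 = (-13, 1, 12)
  hex 0: (-13, 1, 12)
  hex 1: (-12, 0, 12)
  hex 2: (-11, -1, 12)
  hex 3: (-10, -2, 12)
  hex 4: (-9, -3, 12)
  hex 5: (-8, -4, 12)
  hex 6: (-7, -4, 11)
  hex 7: (-6, -4, 10)
  hex 8: (-5, -4, 9)
  hex 9: (-4, -4, 8)
  hex 10: (-3, -4, 7)
  hex 11: (-3, -3, 6)
  hex 12: (-3, -2, 5)
  hex 13: (-3, -1, 4)
  hex 14: (-3, 0, 3)
  hex 15: (-3, 1, 2)
  hex 16: (-4, 2, 2)
  hex 17: (-5, 3, 2)
  hex 18: (-6, 4, 2)
  hex 19: (-7, 5, 2)
  hex 20: (-8, 6, 2)
  hex 21: (-9, 6, 3)
  hex 22: (-10, 6, 4)
  hex 23: (-11, 6, 5)
  hex 24: (-12, 6, 6)
  hex 25: (-13, 6, 7)
  hex 26: (-13, 5, 8)
  hex 27: (-13, 4, 9)
  hex 28: (-13, 3, 10)
  hex 29: (-13, 2, 11)
Sorted: 30 hexes.

Answer: -13 1 12
-13 2 11
-13 3 10
-13 4 9
-13 5 8
-13 6 7
-12 0 12
-12 6 6
-11 -1 12
-11 6 5
-10 -2 12
-10 6 4
-9 -3 12
-9 6 3
-8 -4 12
-8 6 2
-7 -4 11
-7 5 2
-6 -4 10
-6 4 2
-5 -4 9
-5 3 2
-4 -4 8
-4 2 2
-3 -4 7
-3 -3 6
-3 -2 5
-3 -1 4
-3 0 3
-3 1 2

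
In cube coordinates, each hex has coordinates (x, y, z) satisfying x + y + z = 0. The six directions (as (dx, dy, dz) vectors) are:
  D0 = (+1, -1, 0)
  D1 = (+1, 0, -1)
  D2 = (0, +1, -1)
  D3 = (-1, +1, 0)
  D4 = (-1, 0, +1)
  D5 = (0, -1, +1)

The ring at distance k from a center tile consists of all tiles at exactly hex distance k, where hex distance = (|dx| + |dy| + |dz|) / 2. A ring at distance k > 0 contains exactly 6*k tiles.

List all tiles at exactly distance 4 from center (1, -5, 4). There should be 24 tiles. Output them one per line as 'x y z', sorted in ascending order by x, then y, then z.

Walk ring at distance 4 from (1, -5, 4):
Start at center + D4*4 = (-3, -5, 8)
  hex 0: (-3, -5, 8)
  hex 1: (-2, -6, 8)
  hex 2: (-1, -7, 8)
  hex 3: (0, -8, 8)
  hex 4: (1, -9, 8)
  hex 5: (2, -9, 7)
  hex 6: (3, -9, 6)
  hex 7: (4, -9, 5)
  hex 8: (5, -9, 4)
  hex 9: (5, -8, 3)
  hex 10: (5, -7, 2)
  hex 11: (5, -6, 1)
  hex 12: (5, -5, 0)
  hex 13: (4, -4, 0)
  hex 14: (3, -3, 0)
  hex 15: (2, -2, 0)
  hex 16: (1, -1, 0)
  hex 17: (0, -1, 1)
  hex 18: (-1, -1, 2)
  hex 19: (-2, -1, 3)
  hex 20: (-3, -1, 4)
  hex 21: (-3, -2, 5)
  hex 22: (-3, -3, 6)
  hex 23: (-3, -4, 7)
Sorted: 24 hexes.

Answer: -3 -5 8
-3 -4 7
-3 -3 6
-3 -2 5
-3 -1 4
-2 -6 8
-2 -1 3
-1 -7 8
-1 -1 2
0 -8 8
0 -1 1
1 -9 8
1 -1 0
2 -9 7
2 -2 0
3 -9 6
3 -3 0
4 -9 5
4 -4 0
5 -9 4
5 -8 3
5 -7 2
5 -6 1
5 -5 0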